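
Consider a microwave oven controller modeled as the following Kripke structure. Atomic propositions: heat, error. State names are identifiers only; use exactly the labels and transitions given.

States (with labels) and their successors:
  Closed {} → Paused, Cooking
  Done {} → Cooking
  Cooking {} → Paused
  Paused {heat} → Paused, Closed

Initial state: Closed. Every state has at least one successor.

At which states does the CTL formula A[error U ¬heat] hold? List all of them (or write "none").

{Closed, Done, Cooking}

States satisfying error: ∅.
States satisfying ¬heat: {Closed, Done, Cooking}.
States satisfying A[error U ¬heat]: {Closed, Done, Cooking}.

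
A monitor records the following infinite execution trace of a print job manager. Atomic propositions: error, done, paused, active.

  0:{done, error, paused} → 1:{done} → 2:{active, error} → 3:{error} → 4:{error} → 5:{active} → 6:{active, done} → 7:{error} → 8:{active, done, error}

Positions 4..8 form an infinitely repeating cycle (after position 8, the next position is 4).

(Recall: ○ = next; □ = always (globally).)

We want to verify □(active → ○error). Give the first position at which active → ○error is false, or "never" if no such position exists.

Check active → ○error at each position in order: 0 ✓, 1 ✓, 2 ✓, 3 ✓, 4 ✓.
At position 5 the labels are {active} and the next position 6 has {active, done}, so active → ○error is false there. This is the first violation.

5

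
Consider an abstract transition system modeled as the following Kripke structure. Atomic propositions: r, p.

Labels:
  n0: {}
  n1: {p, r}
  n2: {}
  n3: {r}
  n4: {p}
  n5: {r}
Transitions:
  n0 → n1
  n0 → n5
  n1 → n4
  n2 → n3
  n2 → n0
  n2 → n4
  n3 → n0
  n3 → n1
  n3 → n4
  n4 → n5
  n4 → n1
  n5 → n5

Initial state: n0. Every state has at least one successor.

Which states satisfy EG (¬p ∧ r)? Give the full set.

States satisfying ¬p ∧ r: {n3, n5}.
States satisfying EG (¬p ∧ r): {n5}.

{n5}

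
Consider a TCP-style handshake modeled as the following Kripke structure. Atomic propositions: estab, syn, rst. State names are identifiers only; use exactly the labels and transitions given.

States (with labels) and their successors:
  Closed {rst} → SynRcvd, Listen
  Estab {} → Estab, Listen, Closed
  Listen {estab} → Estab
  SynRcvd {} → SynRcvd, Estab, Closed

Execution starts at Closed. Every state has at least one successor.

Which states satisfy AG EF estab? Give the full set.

{Closed, Estab, Listen, SynRcvd}

States satisfying EF estab: {Closed, Estab, Listen, SynRcvd}.
States satisfying AG EF estab: {Closed, Estab, Listen, SynRcvd}.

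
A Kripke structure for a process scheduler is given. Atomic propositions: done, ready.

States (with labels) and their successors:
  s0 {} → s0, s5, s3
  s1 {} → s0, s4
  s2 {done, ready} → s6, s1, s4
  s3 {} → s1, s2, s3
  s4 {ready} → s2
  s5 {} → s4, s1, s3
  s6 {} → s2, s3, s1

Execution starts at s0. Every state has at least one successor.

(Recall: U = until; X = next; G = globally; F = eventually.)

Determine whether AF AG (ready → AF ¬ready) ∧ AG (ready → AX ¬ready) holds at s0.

No

States satisfying AG (ready → AF ¬ready): ∅.
States satisfying AF AG (ready → AF ¬ready): ∅.
States satisfying ready → AX ¬ready: {s0, s1, s3, s5, s6}.
States satisfying AG (ready → AX ¬ready): ∅.
States satisfying AF AG (ready → AF ¬ready) ∧ AG (ready → AX ¬ready): ∅.
s0 ∉ Sat(AF AG (ready → AF ¬ready) ∧ AG (ready → AX ¬ready)).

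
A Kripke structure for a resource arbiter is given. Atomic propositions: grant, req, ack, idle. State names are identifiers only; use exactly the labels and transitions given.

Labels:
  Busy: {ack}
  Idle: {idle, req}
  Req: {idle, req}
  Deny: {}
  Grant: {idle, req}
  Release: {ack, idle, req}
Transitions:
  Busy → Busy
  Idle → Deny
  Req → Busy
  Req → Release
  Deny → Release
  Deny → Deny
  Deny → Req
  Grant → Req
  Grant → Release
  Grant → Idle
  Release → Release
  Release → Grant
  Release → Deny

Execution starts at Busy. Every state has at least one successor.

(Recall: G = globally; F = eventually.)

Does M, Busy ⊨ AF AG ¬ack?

Violated

States satisfying AG ¬ack: ∅.
States satisfying AF AG ¬ack: ∅.
There is a path from Busy along which AG ¬ack never holds.
Busy ∉ Sat(AF AG ¬ack).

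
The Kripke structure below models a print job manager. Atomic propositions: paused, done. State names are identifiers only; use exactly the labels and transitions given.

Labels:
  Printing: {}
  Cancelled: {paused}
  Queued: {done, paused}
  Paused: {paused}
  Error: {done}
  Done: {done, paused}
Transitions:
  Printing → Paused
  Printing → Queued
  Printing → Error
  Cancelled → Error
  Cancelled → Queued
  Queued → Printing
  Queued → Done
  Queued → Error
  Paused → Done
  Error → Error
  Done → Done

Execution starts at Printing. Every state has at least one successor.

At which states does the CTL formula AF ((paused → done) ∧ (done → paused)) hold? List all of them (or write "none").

States satisfying (paused → done) ∧ (done → paused): {Printing, Queued, Done}.
States satisfying AF ((paused → done) ∧ (done → paused)): {Printing, Queued, Paused, Done}.

{Printing, Queued, Paused, Done}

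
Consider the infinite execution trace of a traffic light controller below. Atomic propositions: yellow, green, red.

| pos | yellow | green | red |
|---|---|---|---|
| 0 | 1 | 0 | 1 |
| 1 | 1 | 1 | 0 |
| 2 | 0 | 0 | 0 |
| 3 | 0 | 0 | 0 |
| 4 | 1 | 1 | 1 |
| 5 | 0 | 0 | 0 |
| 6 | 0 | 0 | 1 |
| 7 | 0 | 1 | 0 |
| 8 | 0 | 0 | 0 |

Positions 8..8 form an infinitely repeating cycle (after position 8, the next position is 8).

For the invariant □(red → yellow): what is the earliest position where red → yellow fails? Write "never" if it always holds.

Check red → yellow at each position in order: 0 ✓, 1 ✓, 2 ✓, 3 ✓, 4 ✓, 5 ✓.
At position 6 the labels are {red}, so red → yellow is false there. This is the first violation.

6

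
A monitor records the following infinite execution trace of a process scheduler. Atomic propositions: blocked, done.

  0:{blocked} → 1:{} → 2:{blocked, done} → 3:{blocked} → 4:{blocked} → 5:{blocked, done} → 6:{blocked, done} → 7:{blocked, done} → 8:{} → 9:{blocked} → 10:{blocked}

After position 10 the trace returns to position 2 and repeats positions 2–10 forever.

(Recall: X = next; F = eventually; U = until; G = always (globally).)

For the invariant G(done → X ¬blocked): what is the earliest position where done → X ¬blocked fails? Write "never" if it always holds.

Check done → X ¬blocked at each position in order: 0 ✓, 1 ✓.
At position 2 the labels are {blocked, done} and the next position 3 has {blocked}, so done → X ¬blocked is false there. This is the first violation.

2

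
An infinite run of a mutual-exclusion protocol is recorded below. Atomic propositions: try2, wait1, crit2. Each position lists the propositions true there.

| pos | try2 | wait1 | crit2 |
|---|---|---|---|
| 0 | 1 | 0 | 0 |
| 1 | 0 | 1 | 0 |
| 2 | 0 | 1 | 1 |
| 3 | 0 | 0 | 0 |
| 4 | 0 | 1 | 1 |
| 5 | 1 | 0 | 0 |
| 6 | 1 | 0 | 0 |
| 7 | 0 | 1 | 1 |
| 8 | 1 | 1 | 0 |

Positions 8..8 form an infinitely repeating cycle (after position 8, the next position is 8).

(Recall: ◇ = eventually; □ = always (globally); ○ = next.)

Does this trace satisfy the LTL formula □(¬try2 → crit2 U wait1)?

¬try2 → crit2 U wait1 must hold at every position from 0 onward. It fails at position 3, so □(¬try2 → crit2 U wait1) is false.
Positions where ¬try2 holds: 1, 2, 3, 4, 7.
Check crit2 U wait1 at each: 1→ok, 2→ok, 3→fails, 4→ok, 7→ok.

Does not hold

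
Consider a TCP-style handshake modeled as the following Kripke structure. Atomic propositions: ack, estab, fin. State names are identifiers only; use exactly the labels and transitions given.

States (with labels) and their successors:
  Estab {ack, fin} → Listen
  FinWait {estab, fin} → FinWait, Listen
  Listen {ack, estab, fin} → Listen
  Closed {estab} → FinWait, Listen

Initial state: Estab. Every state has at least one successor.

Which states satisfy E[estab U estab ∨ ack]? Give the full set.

States satisfying estab: {FinWait, Listen, Closed}.
States satisfying estab ∨ ack: {Estab, FinWait, Listen, Closed}.
States satisfying E[estab U estab ∨ ack]: {Estab, FinWait, Listen, Closed}.

{Estab, FinWait, Listen, Closed}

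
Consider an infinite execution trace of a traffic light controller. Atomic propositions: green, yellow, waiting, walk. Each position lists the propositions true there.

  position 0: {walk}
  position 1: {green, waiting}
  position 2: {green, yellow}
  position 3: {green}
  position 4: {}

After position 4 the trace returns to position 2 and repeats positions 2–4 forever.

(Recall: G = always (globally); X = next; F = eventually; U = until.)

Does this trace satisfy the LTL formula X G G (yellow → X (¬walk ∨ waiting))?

Holds

The position after 0 is 1; G G (yellow → X (¬walk ∨ waiting)) is true there.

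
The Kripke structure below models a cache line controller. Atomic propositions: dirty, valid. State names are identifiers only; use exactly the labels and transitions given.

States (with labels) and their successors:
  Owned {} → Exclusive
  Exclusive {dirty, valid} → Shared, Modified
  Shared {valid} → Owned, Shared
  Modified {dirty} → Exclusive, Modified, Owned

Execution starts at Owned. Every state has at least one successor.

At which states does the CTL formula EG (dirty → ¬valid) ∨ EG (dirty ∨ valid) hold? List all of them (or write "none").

States satisfying dirty → ¬valid: {Owned, Shared, Modified}.
States satisfying EG (dirty → ¬valid): {Shared, Modified}.
States satisfying dirty ∨ valid: {Exclusive, Shared, Modified}.
States satisfying EG (dirty ∨ valid): {Exclusive, Shared, Modified}.
States satisfying EG (dirty → ¬valid) ∨ EG (dirty ∨ valid): {Exclusive, Shared, Modified}.

{Exclusive, Shared, Modified}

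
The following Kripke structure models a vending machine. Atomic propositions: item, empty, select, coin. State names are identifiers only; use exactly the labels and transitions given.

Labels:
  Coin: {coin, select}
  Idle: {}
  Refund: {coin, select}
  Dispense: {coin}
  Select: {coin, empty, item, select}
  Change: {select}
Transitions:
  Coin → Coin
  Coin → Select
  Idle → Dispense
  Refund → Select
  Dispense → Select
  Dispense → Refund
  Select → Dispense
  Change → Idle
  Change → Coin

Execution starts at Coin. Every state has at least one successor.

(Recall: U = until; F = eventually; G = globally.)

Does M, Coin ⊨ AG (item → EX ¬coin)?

States satisfying item → EX ¬coin: {Coin, Idle, Refund, Dispense, Change}.
States satisfying AG (item → EX ¬coin): ∅.
Select is reachable from Coin and violates item → EX ¬coin, so AG fails at Coin.
Coin ∉ Sat(AG (item → EX ¬coin)).

Violated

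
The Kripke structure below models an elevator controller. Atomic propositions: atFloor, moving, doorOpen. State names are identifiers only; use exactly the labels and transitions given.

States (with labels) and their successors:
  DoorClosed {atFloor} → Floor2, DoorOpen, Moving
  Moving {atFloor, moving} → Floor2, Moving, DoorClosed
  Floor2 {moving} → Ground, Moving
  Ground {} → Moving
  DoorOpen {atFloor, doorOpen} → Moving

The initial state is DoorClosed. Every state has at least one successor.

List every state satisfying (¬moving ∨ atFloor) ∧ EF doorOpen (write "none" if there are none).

States satisfying ¬moving: {DoorClosed, Ground, DoorOpen}.
States satisfying ¬moving ∨ atFloor: {DoorClosed, Moving, Ground, DoorOpen}.
States satisfying doorOpen: {DoorOpen}.
States satisfying EF doorOpen: {DoorClosed, Moving, Floor2, Ground, DoorOpen}.
States satisfying (¬moving ∨ atFloor) ∧ EF doorOpen: {DoorClosed, Moving, Ground, DoorOpen}.

{DoorClosed, Moving, Ground, DoorOpen}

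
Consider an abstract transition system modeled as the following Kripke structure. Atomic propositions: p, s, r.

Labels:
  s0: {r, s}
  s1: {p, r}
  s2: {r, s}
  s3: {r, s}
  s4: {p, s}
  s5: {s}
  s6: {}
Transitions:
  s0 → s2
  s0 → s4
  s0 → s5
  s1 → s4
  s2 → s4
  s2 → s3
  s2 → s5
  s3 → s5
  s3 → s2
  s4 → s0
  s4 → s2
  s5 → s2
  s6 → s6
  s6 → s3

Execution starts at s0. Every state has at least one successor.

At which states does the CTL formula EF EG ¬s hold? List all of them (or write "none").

{s6}

States satisfying EG ¬s: {s6}.
States satisfying EF EG ¬s: {s6}.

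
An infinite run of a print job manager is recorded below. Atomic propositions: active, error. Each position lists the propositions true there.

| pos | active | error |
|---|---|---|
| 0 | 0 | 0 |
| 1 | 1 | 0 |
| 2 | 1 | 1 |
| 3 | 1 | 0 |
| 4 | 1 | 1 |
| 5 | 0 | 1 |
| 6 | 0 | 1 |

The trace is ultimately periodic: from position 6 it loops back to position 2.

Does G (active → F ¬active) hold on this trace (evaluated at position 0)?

active → F ¬active holds at every position 0..6, and those are all positions ever visited, so G (active → F ¬active) holds.
Positions where active holds: 1, 2, 3, 4.
Check F ¬active at each: 1→ok, 2→ok, 3→ok, 4→ok.

Holds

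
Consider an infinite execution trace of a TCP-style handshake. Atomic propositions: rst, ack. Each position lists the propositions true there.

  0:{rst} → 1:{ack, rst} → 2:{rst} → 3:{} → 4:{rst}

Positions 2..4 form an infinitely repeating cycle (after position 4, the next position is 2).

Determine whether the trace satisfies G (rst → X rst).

Violated

rst → X rst must hold at every position from 0 onward. It fails at position 2, so G (rst → X rst) is false.
Positions where rst holds: 0, 1, 2, 4.
Check X rst at each: 0→ok, 1→ok, 2→fails, 4→ok.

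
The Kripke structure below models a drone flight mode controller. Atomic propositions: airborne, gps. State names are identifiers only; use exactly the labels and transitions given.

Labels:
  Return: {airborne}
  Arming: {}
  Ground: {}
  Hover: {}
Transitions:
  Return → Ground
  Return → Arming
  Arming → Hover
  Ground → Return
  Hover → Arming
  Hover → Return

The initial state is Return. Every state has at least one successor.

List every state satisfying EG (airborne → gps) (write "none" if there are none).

States satisfying airborne → gps: {Arming, Ground, Hover}.
States satisfying EG (airborne → gps): {Arming, Hover}.

{Arming, Hover}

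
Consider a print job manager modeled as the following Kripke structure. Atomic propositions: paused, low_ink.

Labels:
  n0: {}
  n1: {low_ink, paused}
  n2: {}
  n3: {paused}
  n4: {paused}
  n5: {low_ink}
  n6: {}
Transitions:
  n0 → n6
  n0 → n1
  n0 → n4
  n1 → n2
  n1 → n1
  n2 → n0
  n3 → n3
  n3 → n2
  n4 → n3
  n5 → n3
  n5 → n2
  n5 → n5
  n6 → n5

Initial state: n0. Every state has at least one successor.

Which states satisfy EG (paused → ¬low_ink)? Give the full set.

States satisfying paused → ¬low_ink: {n0, n2, n3, n4, n5, n6}.
States satisfying EG (paused → ¬low_ink): {n0, n2, n3, n4, n5, n6}.

{n0, n2, n3, n4, n5, n6}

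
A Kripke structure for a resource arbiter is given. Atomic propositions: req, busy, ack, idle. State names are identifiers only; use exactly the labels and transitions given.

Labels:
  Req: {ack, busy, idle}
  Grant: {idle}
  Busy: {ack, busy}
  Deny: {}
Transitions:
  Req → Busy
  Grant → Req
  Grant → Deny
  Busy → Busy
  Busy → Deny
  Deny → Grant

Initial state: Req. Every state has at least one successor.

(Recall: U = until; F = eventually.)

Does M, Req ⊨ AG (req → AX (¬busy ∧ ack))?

States satisfying req → AX (¬busy ∧ ack): {Req, Grant, Busy, Deny}.
States satisfying AG (req → AX (¬busy ∧ ack)): {Req, Grant, Busy, Deny}.
Every state reachable from Req satisfies req → AX (¬busy ∧ ack).
Req ∈ Sat(AG (req → AX (¬busy ∧ ack))).

Holds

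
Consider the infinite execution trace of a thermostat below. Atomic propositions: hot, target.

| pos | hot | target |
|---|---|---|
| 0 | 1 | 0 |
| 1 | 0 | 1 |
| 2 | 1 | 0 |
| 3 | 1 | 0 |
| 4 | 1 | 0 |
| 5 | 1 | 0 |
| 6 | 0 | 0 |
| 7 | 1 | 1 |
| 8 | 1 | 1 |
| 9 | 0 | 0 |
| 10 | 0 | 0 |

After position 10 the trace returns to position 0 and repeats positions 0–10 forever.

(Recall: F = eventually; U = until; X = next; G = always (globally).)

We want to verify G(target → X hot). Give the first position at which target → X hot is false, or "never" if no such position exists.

8

Check target → X hot at each position in order: 0 ✓, 1 ✓, 2 ✓, 3 ✓, 4 ✓, 5 ✓, 6 ✓, 7 ✓.
At position 8 the labels are {hot, target} and the next position 9 has {}, so target → X hot is false there. This is the first violation.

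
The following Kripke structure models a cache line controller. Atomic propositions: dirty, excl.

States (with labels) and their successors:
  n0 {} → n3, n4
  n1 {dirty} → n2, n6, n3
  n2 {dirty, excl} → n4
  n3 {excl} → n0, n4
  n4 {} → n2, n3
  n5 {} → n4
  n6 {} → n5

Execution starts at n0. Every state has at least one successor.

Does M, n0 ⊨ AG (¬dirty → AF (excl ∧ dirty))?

Does not hold

States satisfying ¬dirty → AF (excl ∧ dirty): {n1, n2}.
States satisfying AG (¬dirty → AF (excl ∧ dirty)): ∅.
n0 is reachable from n0 and violates ¬dirty → AF (excl ∧ dirty), so AG fails at n0.
n0 ∉ Sat(AG (¬dirty → AF (excl ∧ dirty))).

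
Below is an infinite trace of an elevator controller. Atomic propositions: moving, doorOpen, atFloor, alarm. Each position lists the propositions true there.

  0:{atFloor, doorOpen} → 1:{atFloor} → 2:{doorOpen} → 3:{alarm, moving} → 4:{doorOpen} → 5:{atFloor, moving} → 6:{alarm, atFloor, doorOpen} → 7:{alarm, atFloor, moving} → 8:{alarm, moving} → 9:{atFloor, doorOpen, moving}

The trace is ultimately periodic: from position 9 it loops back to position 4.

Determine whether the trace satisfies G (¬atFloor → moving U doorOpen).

¬atFloor → moving U doorOpen holds at every position 0..9, and those are all positions ever visited, so G (¬atFloor → moving U doorOpen) holds.
Positions where ¬atFloor holds: 2, 3, 4, 8.
Check moving U doorOpen at each: 2→ok, 3→ok, 4→ok, 8→ok.

Holds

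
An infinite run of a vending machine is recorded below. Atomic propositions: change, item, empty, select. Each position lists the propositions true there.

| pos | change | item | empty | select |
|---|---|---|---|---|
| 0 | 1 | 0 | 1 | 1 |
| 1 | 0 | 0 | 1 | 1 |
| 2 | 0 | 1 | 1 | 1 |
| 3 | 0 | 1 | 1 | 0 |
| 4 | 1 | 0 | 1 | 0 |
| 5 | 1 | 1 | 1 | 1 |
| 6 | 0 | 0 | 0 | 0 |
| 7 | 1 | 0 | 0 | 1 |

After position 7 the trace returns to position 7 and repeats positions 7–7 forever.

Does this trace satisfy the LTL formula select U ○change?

Walking from position 0: ○change first holds at position 3, and select holds at every earlier position along the way, so select U ○change holds.

Satisfied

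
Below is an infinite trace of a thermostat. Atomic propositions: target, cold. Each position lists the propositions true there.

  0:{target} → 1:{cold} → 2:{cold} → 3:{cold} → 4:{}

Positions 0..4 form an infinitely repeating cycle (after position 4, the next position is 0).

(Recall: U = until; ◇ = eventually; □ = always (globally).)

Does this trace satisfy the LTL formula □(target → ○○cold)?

Holds

target → ○○cold holds at every position 0..4, and those are all positions ever visited, so □(target → ○○cold) holds.
Positions where target holds: 0.
Check ○○cold at each: 0→ok.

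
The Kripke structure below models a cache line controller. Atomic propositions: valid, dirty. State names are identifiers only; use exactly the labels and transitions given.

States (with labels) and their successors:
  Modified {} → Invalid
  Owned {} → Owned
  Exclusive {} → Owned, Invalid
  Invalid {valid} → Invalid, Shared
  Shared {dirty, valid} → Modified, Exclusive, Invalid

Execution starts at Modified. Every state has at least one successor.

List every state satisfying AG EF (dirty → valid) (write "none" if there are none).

{Modified, Owned, Exclusive, Invalid, Shared}

States satisfying EF (dirty → valid): {Modified, Owned, Exclusive, Invalid, Shared}.
States satisfying AG EF (dirty → valid): {Modified, Owned, Exclusive, Invalid, Shared}.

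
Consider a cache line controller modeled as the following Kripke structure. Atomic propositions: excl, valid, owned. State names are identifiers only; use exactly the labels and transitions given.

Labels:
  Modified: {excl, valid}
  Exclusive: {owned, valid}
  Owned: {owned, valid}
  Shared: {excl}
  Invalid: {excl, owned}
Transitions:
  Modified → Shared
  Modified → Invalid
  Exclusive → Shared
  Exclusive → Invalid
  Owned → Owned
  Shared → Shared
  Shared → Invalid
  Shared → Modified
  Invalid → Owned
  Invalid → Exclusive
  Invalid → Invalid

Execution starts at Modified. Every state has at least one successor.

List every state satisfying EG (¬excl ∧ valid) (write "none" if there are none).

States satisfying ¬excl ∧ valid: {Exclusive, Owned}.
States satisfying EG (¬excl ∧ valid): {Owned}.

{Owned}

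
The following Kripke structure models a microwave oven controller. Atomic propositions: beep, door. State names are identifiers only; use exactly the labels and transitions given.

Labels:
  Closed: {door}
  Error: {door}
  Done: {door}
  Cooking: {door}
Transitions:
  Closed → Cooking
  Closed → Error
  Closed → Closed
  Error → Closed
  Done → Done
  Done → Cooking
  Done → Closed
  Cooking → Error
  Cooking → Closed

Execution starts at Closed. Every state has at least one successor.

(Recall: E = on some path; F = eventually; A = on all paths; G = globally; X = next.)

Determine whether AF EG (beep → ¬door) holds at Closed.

States satisfying EG (beep → ¬door): {Closed, Error, Done, Cooking}.
States satisfying AF EG (beep → ¬door): {Closed, Error, Done, Cooking}.
Closed ∈ Sat(AF EG (beep → ¬door)).

Yes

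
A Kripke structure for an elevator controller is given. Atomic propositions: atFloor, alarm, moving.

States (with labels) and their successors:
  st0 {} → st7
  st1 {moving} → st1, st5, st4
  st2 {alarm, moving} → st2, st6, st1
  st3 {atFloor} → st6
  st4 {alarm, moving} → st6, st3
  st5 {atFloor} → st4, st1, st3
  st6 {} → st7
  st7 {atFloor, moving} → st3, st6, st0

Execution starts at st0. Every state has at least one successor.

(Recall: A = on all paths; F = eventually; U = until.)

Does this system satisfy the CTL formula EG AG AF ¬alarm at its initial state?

Yes

States satisfying AG AF ¬alarm: {st0, st1, st3, st4, st5, st6, st7}.
States satisfying EG AG AF ¬alarm: {st0, st1, st3, st4, st5, st6, st7}.
st0 ∈ Sat(EG AG AF ¬alarm).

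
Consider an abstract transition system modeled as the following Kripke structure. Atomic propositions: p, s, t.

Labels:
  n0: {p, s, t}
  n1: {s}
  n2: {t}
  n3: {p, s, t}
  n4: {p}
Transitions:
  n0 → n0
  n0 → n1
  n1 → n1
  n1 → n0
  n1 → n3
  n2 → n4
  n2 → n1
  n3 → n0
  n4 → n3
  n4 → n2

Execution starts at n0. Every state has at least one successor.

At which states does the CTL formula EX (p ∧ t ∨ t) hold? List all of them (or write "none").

{n0, n1, n3, n4}

States satisfying p ∧ t ∨ t: {n0, n2, n3}.
States satisfying EX (p ∧ t ∨ t): {n0, n1, n3, n4}.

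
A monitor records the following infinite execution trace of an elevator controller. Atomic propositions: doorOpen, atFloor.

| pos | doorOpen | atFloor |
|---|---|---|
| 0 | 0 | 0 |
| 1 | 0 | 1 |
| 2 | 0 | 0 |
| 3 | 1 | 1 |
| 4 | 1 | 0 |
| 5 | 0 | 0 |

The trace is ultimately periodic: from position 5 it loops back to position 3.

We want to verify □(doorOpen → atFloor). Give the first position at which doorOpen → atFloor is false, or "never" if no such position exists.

4

Check doorOpen → atFloor at each position in order: 0 ✓, 1 ✓, 2 ✓, 3 ✓.
At position 4 the labels are {doorOpen}, so doorOpen → atFloor is false there. This is the first violation.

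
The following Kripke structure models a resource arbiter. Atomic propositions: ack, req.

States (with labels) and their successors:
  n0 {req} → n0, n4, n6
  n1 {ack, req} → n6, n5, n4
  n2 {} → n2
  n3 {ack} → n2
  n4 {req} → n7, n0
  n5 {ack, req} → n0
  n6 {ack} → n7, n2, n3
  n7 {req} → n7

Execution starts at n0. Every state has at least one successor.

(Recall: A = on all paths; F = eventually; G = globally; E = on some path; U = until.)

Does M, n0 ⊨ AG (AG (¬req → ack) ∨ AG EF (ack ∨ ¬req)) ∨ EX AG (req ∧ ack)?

States satisfying AG (¬req → ack) ∨ AG EF (ack ∨ ¬req): {n2, n3, n7}.
States satisfying AG (AG (¬req → ack) ∨ AG EF (ack ∨ ¬req)): {n2, n3, n7}.
States satisfying AG (req ∧ ack): ∅.
States satisfying EX AG (req ∧ ack): ∅.
States satisfying AG (AG (¬req → ack) ∨ AG EF (ack ∨ ¬req)) ∨ EX AG (req ∧ ack): {n2, n3, n7}.
n0 ∉ Sat(AG (AG (¬req → ack) ∨ AG EF (ack ∨ ¬req)) ∨ EX AG (req ∧ ack)).

No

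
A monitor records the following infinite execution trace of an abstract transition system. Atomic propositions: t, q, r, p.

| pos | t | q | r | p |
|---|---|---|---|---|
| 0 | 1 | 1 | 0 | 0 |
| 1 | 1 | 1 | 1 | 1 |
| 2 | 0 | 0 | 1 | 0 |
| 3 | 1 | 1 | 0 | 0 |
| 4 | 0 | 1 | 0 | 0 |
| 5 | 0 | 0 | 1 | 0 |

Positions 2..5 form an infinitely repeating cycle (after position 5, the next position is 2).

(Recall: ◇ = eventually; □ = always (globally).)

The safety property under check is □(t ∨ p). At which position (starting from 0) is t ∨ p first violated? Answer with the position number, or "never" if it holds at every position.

2

Check t ∨ p at each position in order: 0 ✓, 1 ✓.
At position 2 the labels are {r}, so t ∨ p is false there. This is the first violation.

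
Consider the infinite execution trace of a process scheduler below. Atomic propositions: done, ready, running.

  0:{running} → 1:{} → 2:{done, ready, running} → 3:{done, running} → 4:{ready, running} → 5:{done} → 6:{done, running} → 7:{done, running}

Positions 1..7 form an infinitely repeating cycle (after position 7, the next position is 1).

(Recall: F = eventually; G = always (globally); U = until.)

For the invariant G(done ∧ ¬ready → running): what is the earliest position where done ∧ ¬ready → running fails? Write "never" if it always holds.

5

Check done ∧ ¬ready → running at each position in order: 0 ✓, 1 ✓, 2 ✓, 3 ✓, 4 ✓.
At position 5 the labels are {done}, so done ∧ ¬ready → running is false there. This is the first violation.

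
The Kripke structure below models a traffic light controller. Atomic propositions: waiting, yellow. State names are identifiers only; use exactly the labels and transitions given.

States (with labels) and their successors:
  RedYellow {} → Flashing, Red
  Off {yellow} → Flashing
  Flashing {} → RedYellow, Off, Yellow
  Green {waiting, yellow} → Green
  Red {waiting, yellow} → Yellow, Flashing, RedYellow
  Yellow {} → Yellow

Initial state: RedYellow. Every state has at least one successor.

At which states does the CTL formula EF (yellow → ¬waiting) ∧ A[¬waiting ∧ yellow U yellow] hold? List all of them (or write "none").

States satisfying yellow → ¬waiting: {RedYellow, Off, Flashing, Yellow}.
States satisfying EF (yellow → ¬waiting): {RedYellow, Off, Flashing, Red, Yellow}.
States satisfying ¬waiting ∧ yellow: {Off}.
States satisfying yellow: {Off, Green, Red}.
States satisfying A[¬waiting ∧ yellow U yellow]: {Off, Green, Red}.
States satisfying EF (yellow → ¬waiting) ∧ A[¬waiting ∧ yellow U yellow]: {Off, Red}.

{Off, Red}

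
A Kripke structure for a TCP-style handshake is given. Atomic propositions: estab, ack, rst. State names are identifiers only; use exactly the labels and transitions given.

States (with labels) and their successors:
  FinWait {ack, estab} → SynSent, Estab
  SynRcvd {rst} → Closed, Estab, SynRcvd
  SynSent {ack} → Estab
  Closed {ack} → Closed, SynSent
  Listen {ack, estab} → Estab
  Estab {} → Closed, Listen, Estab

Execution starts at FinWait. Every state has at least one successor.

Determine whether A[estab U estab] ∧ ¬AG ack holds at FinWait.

Yes

States satisfying estab: {FinWait, Listen}.
States satisfying A[estab U estab]: {FinWait, Listen}.
States satisfying ack: {FinWait, SynSent, Closed, Listen}.
States satisfying AG ack: ∅.
States satisfying ¬AG ack: {FinWait, SynRcvd, SynSent, Closed, Listen, Estab}.
States satisfying A[estab U estab] ∧ ¬AG ack: {FinWait, Listen}.
FinWait ∈ Sat(A[estab U estab] ∧ ¬AG ack).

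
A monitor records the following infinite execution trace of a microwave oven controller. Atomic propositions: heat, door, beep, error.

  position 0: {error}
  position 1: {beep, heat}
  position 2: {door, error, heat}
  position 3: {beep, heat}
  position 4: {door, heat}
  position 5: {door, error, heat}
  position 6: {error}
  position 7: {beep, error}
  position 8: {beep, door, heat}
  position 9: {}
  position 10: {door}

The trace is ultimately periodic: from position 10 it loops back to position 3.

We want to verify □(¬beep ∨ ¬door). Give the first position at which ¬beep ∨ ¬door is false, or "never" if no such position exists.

Check ¬beep ∨ ¬door at each position in order: 0 ✓, 1 ✓, 2 ✓, 3 ✓, 4 ✓, 5 ✓, 6 ✓, 7 ✓.
At position 8 the labels are {beep, door, heat}, so ¬beep ∨ ¬door is false there. This is the first violation.

8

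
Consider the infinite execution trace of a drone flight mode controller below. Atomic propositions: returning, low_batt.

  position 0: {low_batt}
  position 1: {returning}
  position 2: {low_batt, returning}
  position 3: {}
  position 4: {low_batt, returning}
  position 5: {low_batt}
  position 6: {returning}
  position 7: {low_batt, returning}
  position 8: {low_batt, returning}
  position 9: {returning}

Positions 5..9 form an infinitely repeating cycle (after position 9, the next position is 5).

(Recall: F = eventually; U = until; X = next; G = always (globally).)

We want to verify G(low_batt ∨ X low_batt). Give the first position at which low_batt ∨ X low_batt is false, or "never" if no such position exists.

never

low_batt ∨ X low_batt holds at every position 0..9, and those are all the positions the trace ever visits, so the invariant G(low_batt ∨ X low_batt) is never violated.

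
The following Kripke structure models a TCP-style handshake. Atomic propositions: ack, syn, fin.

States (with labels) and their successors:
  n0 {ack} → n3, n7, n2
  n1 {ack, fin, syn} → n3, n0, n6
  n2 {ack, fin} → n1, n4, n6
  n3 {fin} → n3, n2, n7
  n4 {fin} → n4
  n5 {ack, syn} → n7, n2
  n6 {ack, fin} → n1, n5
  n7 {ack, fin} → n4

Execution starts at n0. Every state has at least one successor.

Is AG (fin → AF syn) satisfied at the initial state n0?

Violated

States satisfying fin → AF syn: {n0, n1, n5, n6}.
States satisfying AG (fin → AF syn): ∅.
n2 is reachable from n0 and violates fin → AF syn, so AG fails at n0.
n0 ∉ Sat(AG (fin → AF syn)).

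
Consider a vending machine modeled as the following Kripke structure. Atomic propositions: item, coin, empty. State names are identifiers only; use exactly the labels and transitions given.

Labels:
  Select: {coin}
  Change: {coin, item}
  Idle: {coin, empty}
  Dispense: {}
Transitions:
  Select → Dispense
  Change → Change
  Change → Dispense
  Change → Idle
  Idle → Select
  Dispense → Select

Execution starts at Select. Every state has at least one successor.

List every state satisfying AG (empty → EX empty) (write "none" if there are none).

States satisfying empty → EX empty: {Select, Change, Dispense}.
States satisfying AG (empty → EX empty): {Select, Dispense}.

{Select, Dispense}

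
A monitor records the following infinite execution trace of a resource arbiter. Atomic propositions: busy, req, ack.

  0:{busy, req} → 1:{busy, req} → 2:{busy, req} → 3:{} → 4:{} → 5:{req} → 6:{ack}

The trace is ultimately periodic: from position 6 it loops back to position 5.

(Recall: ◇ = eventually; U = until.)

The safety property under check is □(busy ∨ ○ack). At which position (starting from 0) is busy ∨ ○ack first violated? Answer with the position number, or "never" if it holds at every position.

Check busy ∨ ○ack at each position in order: 0 ✓, 1 ✓, 2 ✓.
At position 3 the labels are {} and the next position 4 has {}, so busy ∨ ○ack is false there. This is the first violation.

3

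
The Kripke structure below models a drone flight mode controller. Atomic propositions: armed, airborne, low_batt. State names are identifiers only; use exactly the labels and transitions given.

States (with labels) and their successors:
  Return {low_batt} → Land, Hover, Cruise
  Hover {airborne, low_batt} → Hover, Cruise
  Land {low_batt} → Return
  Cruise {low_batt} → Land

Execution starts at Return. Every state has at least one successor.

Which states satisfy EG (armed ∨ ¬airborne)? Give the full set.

States satisfying armed ∨ ¬airborne: {Return, Land, Cruise}.
States satisfying EG (armed ∨ ¬airborne): {Return, Land, Cruise}.

{Return, Land, Cruise}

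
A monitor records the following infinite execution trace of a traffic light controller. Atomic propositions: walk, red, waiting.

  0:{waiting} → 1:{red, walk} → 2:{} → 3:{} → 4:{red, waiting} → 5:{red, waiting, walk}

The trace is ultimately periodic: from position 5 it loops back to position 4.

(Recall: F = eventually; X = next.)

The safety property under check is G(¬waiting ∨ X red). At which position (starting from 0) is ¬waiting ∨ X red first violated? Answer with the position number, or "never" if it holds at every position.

¬waiting ∨ X red holds at every position 0..5, and those are all the positions the trace ever visits, so the invariant G(¬waiting ∨ X red) is never violated.

never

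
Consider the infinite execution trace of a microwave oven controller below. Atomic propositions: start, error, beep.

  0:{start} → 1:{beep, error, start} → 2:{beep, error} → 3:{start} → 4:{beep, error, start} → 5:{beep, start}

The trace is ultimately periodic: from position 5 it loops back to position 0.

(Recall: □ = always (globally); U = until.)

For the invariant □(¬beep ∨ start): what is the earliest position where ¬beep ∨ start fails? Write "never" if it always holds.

Check ¬beep ∨ start at each position in order: 0 ✓, 1 ✓.
At position 2 the labels are {beep, error}, so ¬beep ∨ start is false there. This is the first violation.

2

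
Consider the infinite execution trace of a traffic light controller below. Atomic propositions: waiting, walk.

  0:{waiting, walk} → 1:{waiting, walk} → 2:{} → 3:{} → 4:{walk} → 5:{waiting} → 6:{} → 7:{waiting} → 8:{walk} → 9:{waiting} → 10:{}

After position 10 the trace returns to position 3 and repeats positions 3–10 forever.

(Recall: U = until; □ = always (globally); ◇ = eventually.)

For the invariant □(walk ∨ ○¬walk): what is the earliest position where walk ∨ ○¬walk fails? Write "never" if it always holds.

Check walk ∨ ○¬walk at each position in order: 0 ✓, 1 ✓, 2 ✓.
At position 3 the labels are {} and the next position 4 has {walk}, so walk ∨ ○¬walk is false there. This is the first violation.

3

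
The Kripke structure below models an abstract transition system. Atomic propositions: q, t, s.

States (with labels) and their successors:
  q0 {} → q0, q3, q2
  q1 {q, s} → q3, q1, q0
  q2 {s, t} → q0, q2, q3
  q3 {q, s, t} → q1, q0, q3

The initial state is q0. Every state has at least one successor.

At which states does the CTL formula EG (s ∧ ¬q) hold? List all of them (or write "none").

{q2}

States satisfying s ∧ ¬q: {q2}.
States satisfying EG (s ∧ ¬q): {q2}.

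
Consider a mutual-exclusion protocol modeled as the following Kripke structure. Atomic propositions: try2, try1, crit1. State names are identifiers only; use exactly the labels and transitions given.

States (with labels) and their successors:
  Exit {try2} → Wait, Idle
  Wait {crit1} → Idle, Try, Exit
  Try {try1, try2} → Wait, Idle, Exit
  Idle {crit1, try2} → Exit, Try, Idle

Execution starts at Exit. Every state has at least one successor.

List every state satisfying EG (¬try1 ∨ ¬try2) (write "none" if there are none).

States satisfying ¬try1 ∨ ¬try2: {Exit, Wait, Idle}.
States satisfying EG (¬try1 ∨ ¬try2): {Exit, Wait, Idle}.

{Exit, Wait, Idle}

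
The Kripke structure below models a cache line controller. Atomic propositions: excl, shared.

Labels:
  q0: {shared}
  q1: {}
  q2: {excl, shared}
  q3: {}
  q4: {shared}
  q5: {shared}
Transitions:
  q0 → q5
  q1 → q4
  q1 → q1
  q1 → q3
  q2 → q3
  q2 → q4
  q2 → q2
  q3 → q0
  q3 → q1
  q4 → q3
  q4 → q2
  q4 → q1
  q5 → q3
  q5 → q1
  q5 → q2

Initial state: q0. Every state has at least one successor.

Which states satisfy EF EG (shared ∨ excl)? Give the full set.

{q0, q1, q2, q3, q4, q5}

States satisfying EG (shared ∨ excl): {q0, q2, q4, q5}.
States satisfying EF EG (shared ∨ excl): {q0, q1, q2, q3, q4, q5}.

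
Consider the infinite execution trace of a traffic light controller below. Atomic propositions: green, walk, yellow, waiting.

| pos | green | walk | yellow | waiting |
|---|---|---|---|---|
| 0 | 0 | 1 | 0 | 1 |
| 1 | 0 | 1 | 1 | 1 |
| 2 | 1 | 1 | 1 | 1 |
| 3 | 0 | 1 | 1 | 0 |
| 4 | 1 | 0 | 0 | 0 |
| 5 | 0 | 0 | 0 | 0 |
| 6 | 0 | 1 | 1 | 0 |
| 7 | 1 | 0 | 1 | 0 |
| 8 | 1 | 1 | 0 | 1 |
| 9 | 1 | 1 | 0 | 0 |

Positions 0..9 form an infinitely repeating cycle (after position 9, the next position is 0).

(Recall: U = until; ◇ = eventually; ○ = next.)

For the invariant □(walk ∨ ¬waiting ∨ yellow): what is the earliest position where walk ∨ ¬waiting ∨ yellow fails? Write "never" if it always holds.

walk ∨ ¬waiting ∨ yellow holds at every position 0..9, and those are all the positions the trace ever visits, so the invariant □(walk ∨ ¬waiting ∨ yellow) is never violated.

never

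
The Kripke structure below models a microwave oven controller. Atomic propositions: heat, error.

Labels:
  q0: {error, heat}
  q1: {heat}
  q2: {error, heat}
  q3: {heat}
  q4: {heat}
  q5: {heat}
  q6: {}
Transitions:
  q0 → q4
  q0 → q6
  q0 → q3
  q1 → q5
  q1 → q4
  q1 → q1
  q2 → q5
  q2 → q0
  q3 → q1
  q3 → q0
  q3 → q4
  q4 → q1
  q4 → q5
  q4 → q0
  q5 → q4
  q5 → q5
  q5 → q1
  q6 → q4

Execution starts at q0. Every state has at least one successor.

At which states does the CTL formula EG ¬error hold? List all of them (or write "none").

States satisfying ¬error: {q1, q3, q4, q5, q6}.
States satisfying EG ¬error: {q1, q3, q4, q5, q6}.

{q1, q3, q4, q5, q6}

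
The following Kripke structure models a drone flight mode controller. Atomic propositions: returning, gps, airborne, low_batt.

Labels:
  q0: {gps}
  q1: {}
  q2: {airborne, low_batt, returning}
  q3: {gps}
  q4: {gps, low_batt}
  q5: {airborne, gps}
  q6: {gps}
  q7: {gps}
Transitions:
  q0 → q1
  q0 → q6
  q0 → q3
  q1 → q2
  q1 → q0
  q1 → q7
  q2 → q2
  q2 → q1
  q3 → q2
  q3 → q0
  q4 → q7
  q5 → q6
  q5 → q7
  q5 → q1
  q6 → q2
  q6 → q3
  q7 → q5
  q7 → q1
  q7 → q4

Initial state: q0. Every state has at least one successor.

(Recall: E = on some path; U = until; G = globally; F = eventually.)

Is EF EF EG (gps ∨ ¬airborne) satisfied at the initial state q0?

States satisfying EF EG (gps ∨ ¬airborne): {q0, q1, q2, q3, q4, q5, q6, q7}.
States satisfying EF EF EG (gps ∨ ¬airborne): {q0, q1, q2, q3, q4, q5, q6, q7}.
Some path from q0 reaches a state where EF EG (gps ∨ ¬airborne) holds.
q0 ∈ Sat(EF EF EG (gps ∨ ¬airborne)).

Satisfied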